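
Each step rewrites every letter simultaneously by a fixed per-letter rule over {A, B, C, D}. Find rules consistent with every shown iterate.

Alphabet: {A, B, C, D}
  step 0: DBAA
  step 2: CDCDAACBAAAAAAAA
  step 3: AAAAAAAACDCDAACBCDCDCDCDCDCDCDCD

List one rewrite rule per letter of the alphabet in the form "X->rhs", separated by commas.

  step 2 ⇒ step 3: CDCDAACBAAAAAAAA ⇒ AA·AA·AA·AA·CD·CD·AA·CB·CD·CD·CD·CD·CD·CD·CD·CD
    A ↦ CD
    B ↦ CB
    C ↦ AA
    D ↦ AA

A->CD, B->CB, C->AA, D->AA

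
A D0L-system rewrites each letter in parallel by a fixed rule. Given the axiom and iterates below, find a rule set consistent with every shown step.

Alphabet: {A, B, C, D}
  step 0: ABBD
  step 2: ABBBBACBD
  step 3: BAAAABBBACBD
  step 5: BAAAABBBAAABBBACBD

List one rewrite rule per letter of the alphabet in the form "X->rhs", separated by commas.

  step 2 ⇒ step 3: ABBBBACBD ⇒ B·A·A·A·A·B·BB·A·CBD
    A ↦ B
    B ↦ A
    C ↦ BB
    D ↦ CBD

A->B, B->A, C->BB, D->CBD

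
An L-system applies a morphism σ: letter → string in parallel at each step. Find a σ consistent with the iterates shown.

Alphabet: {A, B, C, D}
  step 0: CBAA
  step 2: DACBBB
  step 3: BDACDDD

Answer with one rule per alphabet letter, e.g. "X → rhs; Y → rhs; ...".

A->D, B->D, C->AC, D->B

  step 2 ⇒ step 3: DACBBB ⇒ B·D·AC·D·D·D
    A ↦ D
    B ↦ D
    C ↦ AC
    D ↦ B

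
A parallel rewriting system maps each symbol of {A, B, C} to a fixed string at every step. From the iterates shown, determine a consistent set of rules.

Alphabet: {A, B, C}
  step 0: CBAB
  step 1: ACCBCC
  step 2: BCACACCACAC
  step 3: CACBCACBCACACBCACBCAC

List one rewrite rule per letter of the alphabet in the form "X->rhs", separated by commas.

  step 2 ⇒ step 3: BCACACCACAC ⇒ C·AC·BC·AC·BC·AC·AC·BC·AC·BC·AC
    A ↦ BC
    B ↦ C
    C ↦ AC

A->BC, B->C, C->AC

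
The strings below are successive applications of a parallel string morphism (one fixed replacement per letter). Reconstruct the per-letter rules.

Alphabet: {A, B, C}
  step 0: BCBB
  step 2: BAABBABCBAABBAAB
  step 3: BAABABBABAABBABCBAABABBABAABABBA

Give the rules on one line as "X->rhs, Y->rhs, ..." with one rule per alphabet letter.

  step 2 ⇒ step 3: BAABBABCBAABBAAB ⇒ BA·AB·AB·BA·BA·AB·BA·BC·BA·AB·AB·BA·BA·AB·AB·BA
    A ↦ AB
    B ↦ BA
    C ↦ BC

A->AB, B->BA, C->BC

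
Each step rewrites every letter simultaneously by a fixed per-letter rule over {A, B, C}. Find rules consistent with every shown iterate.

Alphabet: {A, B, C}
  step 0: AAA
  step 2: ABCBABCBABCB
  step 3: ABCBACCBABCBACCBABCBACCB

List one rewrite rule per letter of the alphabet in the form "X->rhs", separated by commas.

A->AB, B->CB, C->AC

  step 2 ⇒ step 3: ABCBABCBABCB ⇒ AB·CB·AC·CB·AB·CB·AC·CB·AB·CB·AC·CB
    A ↦ AB
    B ↦ CB
    C ↦ AC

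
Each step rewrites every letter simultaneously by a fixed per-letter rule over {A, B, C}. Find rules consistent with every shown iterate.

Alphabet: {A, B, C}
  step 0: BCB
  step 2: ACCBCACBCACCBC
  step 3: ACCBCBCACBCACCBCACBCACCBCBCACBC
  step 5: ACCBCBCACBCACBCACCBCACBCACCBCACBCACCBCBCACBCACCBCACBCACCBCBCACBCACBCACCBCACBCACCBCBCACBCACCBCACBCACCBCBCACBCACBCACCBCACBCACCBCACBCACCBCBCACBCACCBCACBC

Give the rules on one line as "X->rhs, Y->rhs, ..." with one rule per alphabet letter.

A->ACC, B->AC, C->BC

  step 2 ⇒ step 3: ACCBCACBCACCBC ⇒ ACC·BC·BC·AC·BC·ACC·BC·AC·BC·ACC·BC·BC·AC·BC
    A ↦ ACC
    B ↦ AC
    C ↦ BC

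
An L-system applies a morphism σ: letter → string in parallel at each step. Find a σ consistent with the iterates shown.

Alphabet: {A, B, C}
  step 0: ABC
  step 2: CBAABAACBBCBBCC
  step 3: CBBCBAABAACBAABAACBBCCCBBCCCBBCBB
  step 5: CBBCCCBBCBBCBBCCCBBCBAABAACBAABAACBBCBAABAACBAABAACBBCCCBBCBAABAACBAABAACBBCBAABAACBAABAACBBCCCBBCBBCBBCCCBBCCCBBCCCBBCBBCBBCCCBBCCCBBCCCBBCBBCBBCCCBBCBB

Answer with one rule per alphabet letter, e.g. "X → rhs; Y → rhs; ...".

A->BAA, B->C, C->CBB

  step 2 ⇒ step 3: CBAABAACBBCBBCC ⇒ CBB·C·BAA·BAA·C·BAA·BAA·CBB·C·C·CBB·C·C·CBB·CBB
    A ↦ BAA
    B ↦ C
    C ↦ CBB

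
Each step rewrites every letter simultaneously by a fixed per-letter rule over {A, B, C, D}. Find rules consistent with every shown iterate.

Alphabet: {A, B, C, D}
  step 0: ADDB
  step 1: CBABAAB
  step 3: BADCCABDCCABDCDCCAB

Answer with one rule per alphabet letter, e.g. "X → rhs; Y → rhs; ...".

  step 0 ⇒ step 1: ADDB ⇒ C·BA·BA·AB
    A ↦ C
    B ↦ AB
    D ↦ BA
    C ↦ DC  (constrained at step 1)

A->C, B->AB, C->DC, D->BA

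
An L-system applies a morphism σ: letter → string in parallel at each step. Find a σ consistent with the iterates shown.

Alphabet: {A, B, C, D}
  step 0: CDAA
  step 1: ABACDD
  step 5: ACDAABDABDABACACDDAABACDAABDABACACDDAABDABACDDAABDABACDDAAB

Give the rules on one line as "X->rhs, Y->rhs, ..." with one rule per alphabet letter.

  step 0 ⇒ step 1: CDAA ⇒ AB·AC·D·D
    A ↦ D
    C ↦ AB
    D ↦ AC
    B ↦ AAB  (constrained at step 1)

A->D, B->AAB, C->AB, D->AC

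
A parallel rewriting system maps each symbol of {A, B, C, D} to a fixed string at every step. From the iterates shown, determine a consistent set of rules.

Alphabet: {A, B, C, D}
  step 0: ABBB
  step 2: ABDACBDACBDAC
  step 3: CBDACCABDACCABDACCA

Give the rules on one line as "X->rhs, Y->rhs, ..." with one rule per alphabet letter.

A->C, B->BD, C->A, D->AC

  step 2 ⇒ step 3: ABDACBDACBDAC ⇒ C·BD·AC·C·A·BD·AC·C·A·BD·AC·C·A
    A ↦ C
    B ↦ BD
    C ↦ A
    D ↦ AC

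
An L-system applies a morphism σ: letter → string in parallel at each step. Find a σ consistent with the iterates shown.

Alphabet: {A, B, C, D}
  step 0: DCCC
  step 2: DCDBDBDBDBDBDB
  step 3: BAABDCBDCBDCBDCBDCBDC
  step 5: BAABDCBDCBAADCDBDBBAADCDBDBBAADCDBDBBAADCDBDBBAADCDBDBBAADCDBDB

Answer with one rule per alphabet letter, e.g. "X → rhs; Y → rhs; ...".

  step 2 ⇒ step 3: DCDBDBDBDBDBDB ⇒ B·AA·B·DC·B·DC·B·DC·B·DC·B·DC·B·DC
    B ↦ DC
    C ↦ AA
    D ↦ B
    A ↦ DB  (constrained at step 3)

A->DB, B->DC, C->AA, D->B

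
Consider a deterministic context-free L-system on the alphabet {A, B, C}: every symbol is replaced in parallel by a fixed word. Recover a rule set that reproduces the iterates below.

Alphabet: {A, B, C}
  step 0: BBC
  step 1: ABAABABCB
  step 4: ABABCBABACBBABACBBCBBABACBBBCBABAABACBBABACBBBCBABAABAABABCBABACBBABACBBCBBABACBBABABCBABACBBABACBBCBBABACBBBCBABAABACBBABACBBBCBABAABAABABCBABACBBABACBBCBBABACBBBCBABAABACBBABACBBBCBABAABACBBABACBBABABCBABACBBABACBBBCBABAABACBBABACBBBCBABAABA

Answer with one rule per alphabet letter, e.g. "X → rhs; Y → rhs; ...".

A->CBB, B->ABA, C->BCB

  step 0 ⇒ step 1: BBC ⇒ ABA·ABA·BCB
    B ↦ ABA
    C ↦ BCB
    A ↦ CBB  (constrained at step 1)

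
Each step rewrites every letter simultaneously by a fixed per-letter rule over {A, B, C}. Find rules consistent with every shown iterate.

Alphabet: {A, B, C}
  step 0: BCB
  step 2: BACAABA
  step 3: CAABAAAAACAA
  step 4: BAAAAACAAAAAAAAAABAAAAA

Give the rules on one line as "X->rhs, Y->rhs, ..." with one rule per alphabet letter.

A->AA, B->C, C->BA

  step 3 ⇒ step 4: CAABAAAAACAA ⇒ BA·AA·AA·C·AA·AA·AA·AA·AA·BA·AA·AA
    A ↦ AA
    B ↦ C
    C ↦ BA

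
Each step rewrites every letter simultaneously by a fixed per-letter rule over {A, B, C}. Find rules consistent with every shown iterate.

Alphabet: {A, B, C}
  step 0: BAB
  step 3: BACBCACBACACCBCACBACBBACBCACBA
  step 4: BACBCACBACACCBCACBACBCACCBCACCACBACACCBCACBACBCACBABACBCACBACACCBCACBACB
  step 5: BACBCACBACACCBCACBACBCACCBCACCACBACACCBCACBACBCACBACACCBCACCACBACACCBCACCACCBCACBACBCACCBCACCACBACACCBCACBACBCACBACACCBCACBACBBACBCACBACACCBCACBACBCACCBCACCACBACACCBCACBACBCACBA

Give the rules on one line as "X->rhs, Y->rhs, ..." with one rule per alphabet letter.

  step 4 ⇒ step 5: BACBCACBACACCBCACBACBCACCBCACCACBACACCBCACBACBCACBABACBCACBACACCBCACBACB ⇒ BA·CB·CAC·BA·CAC·CB·CAC·BA·CB·CAC·CB·CAC·CAC·BA·CAC·CB·CAC·BA·CB·CAC·BA·CAC·CB·CAC·CAC·BA·CAC·CB·CAC·CAC·CB·CAC·BA·CB·CAC·CB·CAC·CAC·BA·CAC·CB·CAC·BA·CB·CAC·BA·CAC·CB·CAC·BA·CB·BA·CB·CAC·BA·CAC·CB·CAC·BA·CB·CAC·CB·CAC·CAC·BA·CAC·CB·CAC·BA·CB·CAC·BA
    A ↦ CB
    B ↦ BA
    C ↦ CAC

A->CB, B->BA, C->CAC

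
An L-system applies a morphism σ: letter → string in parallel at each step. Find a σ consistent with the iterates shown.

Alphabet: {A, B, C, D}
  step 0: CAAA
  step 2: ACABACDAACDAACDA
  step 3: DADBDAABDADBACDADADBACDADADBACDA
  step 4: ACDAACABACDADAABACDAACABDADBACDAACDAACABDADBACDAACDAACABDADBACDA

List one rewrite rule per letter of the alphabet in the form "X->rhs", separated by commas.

  step 3 ⇒ step 4: DADBDAABDADBACDADADBACDADADBACDA ⇒ AC·DA·AC·AB·AC·DA·DA·AB·AC·DA·AC·AB·DA·DB·AC·DA·AC·DA·AC·AB·DA·DB·AC·DA·AC·DA·AC·AB·DA·DB·AC·DA
    A ↦ DA
    B ↦ AB
    C ↦ DB
    D ↦ AC

A->DA, B->AB, C->DB, D->AC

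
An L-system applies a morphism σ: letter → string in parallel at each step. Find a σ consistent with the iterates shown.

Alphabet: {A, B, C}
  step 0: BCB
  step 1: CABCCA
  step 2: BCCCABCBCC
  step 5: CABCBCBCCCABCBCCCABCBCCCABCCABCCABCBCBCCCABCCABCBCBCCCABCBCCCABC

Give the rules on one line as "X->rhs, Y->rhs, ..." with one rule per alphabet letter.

A->C, B->CA, C->BC

  step 1 ⇒ step 2: CABCCA ⇒ BC·C·CA·BC·BC·C
    A ↦ C
    B ↦ CA
    C ↦ BC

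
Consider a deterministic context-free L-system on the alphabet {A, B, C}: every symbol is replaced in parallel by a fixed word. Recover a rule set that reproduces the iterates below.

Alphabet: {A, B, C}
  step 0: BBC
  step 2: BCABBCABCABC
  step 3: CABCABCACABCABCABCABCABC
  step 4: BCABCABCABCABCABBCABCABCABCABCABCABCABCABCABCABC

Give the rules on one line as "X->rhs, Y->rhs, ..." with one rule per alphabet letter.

A->AB, B->CA, C->BC

  step 3 ⇒ step 4: CABCABCACABCABCABCABCABC ⇒ BC·AB·CA·BC·AB·CA·BC·AB·BC·AB·CA·BC·AB·CA·BC·AB·CA·BC·AB·CA·BC·AB·CA·BC
    A ↦ AB
    B ↦ CA
    C ↦ BC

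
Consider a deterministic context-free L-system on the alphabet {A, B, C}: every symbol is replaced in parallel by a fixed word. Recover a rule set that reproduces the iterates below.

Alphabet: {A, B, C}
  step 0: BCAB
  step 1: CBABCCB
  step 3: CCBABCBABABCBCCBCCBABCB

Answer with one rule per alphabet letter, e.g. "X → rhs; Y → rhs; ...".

  step 0 ⇒ step 1: BCAB ⇒ CB·AB·C·CB
    A ↦ C
    B ↦ CB
    C ↦ AB

A->C, B->CB, C->AB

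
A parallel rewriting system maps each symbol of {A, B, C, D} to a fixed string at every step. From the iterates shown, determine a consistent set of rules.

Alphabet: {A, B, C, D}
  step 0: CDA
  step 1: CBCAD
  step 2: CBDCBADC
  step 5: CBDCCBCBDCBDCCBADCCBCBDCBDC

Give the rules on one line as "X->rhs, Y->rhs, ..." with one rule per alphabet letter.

  step 1 ⇒ step 2: CBCAD ⇒ CB·D·CB·AD·C
    A ↦ AD
    B ↦ D
    C ↦ CB
    D ↦ C

A->AD, B->D, C->CB, D->C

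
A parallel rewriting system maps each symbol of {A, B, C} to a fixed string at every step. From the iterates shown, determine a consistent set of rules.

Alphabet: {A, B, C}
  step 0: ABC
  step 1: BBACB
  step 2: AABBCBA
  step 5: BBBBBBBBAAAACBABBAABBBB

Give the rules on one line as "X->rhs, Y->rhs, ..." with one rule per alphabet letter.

A->BB, B->A, C->CB

  step 1 ⇒ step 2: BBACB ⇒ A·A·BB·CB·A
    A ↦ BB
    B ↦ A
    C ↦ CB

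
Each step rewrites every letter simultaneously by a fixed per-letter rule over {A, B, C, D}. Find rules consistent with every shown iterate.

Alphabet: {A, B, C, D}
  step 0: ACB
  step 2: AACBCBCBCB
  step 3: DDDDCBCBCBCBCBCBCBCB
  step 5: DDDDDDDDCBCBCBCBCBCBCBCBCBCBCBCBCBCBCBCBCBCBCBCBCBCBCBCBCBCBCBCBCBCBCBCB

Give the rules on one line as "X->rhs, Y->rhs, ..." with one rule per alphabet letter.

A->DD, B->CB, C->CB, D->A

  step 2 ⇒ step 3: AACBCBCBCB ⇒ DD·DD·CB·CB·CB·CB·CB·CB·CB·CB
    A ↦ DD
    B ↦ CB
    C ↦ CB
    D ↦ A  (constrained at step 3)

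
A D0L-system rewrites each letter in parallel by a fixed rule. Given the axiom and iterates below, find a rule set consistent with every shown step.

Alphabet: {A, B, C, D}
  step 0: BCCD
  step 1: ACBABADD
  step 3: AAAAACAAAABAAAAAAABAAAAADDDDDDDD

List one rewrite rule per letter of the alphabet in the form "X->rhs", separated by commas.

  step 0 ⇒ step 1: BCCD ⇒ AC·BA·BA·DD
    B ↦ AC
    C ↦ BA
    D ↦ DD
    A ↦ AA  (constrained at step 1)

A->AA, B->AC, C->BA, D->DD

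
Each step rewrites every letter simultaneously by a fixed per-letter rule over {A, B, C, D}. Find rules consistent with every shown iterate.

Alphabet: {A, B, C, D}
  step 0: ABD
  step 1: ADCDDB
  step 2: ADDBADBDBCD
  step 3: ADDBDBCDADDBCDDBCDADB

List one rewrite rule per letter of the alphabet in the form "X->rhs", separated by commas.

A->AD, B->CD, C->A, D->DB

  step 2 ⇒ step 3: ADDBADBDBCD ⇒ AD·DB·DB·CD·AD·DB·CD·DB·CD·A·DB
    A ↦ AD
    B ↦ CD
    C ↦ A
    D ↦ DB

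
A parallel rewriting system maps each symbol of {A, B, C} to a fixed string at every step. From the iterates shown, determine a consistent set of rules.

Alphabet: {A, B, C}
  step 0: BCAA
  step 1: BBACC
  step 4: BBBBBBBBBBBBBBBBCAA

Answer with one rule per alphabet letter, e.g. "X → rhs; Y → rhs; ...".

  step 0 ⇒ step 1: BCAA ⇒ BB·A·C·C
    A ↦ C
    B ↦ BB
    C ↦ A

A->C, B->BB, C->A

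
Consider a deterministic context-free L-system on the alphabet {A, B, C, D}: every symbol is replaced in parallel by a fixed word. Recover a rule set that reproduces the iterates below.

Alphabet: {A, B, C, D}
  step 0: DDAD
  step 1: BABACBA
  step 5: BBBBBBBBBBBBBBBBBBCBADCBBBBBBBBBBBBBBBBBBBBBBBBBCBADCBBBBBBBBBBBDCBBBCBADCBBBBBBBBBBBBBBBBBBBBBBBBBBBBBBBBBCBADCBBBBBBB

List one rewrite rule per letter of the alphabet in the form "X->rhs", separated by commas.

A->C, B->BB, C->DCB, D->BA

  step 0 ⇒ step 1: DDAD ⇒ BA·BA·C·BA
    A ↦ C
    D ↦ BA
    B ↦ BB  (constrained at step 1)
    C ↦ DCB  (constrained at step 1)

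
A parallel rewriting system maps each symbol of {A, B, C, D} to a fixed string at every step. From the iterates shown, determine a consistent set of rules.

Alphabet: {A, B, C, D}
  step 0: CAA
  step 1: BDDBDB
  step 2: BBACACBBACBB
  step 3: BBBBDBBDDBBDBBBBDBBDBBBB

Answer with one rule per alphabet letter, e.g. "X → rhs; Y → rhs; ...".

  step 2 ⇒ step 3: BBACACBBACBB ⇒ BB·BB·DB·BD·DB·BD·BB·BB·DB·BD·BB·BB
    A ↦ DB
    B ↦ BB
    C ↦ BD
  step 1 ⇒ step 2: BDDBDB ⇒ BB·AC·AC·BB·AC·BB
    D ↦ AC

A->DB, B->BB, C->BD, D->AC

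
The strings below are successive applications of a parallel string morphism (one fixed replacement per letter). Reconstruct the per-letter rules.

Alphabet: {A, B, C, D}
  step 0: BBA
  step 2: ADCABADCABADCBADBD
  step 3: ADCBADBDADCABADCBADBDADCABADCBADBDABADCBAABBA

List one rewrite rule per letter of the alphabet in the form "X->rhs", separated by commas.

A->ADC, B->AB, C->DBD, D->BA

  step 2 ⇒ step 3: ADCABADCABADCBADBD ⇒ ADC·BA·DBD·ADC·AB·ADC·BA·DBD·ADC·AB·ADC·BA·DBD·AB·ADC·BA·AB·BA
    A ↦ ADC
    B ↦ AB
    C ↦ DBD
    D ↦ BA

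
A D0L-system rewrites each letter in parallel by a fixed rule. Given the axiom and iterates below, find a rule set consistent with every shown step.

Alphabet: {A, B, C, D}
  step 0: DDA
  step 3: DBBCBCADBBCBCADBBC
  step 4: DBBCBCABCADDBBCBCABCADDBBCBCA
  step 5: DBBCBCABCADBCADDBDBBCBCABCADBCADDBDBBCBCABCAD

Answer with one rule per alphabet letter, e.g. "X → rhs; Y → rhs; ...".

  step 4 ⇒ step 5: DBBCBCABCADDBBCBCABCADDBBCBCA ⇒ DB·BC·BC·A·BC·A·D·BC·A·D·DB·DB·BC·BC·A·BC·A·D·BC·A·D·DB·DB·BC·BC·A·BC·A·D
    A ↦ D
    B ↦ BC
    C ↦ A
    D ↦ DB

A->D, B->BC, C->A, D->DB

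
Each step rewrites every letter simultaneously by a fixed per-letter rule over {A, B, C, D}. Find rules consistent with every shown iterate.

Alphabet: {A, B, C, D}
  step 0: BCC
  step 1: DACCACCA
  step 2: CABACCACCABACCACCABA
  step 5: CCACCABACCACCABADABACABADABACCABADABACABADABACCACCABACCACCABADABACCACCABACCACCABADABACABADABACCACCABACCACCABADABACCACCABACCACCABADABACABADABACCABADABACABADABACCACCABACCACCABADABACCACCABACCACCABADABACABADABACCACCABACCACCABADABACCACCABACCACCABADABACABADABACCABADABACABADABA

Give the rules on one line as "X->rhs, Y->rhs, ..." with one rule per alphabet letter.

  step 1 ⇒ step 2: DACCACCA ⇒ CA·BA·CCA·CCA·BA·CCA·CCA·BA
    A ↦ BA
    C ↦ CCA
    D ↦ CA
  step 0 ⇒ step 1: BCC ⇒ DA·CCA·CCA
    B ↦ DA

A->BA, B->DA, C->CCA, D->CA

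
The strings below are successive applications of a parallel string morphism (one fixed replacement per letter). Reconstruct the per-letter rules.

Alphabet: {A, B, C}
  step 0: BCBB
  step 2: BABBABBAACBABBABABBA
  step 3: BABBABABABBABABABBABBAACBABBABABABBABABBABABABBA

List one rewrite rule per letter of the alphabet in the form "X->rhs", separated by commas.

A->BBA, B->BA, C->AC

  step 2 ⇒ step 3: BABBABBAACBABBABABBA ⇒ BA·BBA·BA·BA·BBA·BA·BA·BBA·BBA·AC·BA·BBA·BA·BA·BBA·BA·BBA·BA·BA·BBA
    A ↦ BBA
    B ↦ BA
    C ↦ AC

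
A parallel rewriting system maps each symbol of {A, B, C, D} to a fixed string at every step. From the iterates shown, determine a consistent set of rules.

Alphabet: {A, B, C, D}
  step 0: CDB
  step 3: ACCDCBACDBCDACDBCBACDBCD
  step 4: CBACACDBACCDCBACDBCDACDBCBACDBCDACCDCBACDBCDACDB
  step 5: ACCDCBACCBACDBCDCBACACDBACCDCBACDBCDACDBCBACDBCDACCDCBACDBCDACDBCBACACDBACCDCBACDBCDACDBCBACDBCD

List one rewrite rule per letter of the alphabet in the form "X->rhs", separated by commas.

  step 4 ⇒ step 5: CBACACDBACCDCBACDBCDACDBCBACDBCDACCDCBACDBCDACDB ⇒ AC·CD·CB·AC·CB·AC·DB·CD·CB·AC·AC·DB·AC·CD·CB·AC·DB·CD·AC·DB·CB·AC·DB·CD·AC·CD·CB·AC·DB·CD·AC·DB·CB·AC·AC·DB·AC·CD·CB·AC·DB·CD·AC·DB·CB·AC·DB·CD
    A ↦ CB
    B ↦ CD
    C ↦ AC
    D ↦ DB

A->CB, B->CD, C->AC, D->DB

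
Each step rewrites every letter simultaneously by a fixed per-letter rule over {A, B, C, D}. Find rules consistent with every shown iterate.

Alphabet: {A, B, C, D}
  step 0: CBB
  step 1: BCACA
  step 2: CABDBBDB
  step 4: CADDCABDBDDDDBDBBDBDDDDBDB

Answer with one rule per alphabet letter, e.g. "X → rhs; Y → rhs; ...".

A->DB, B->CA, C->B, D->DD

  step 1 ⇒ step 2: BCACA ⇒ CA·B·DB·B·DB
    A ↦ DB
    B ↦ CA
    C ↦ B
    D ↦ DD  (constrained at step 2)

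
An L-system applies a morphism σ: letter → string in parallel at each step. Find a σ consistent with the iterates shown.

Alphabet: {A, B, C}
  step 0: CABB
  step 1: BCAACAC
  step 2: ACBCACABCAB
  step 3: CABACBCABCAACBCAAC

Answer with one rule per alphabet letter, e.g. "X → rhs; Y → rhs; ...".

A->CA, B->AC, C->B

  step 2 ⇒ step 3: ACBCACABCAB ⇒ CA·B·AC·B·CA·B·CA·AC·B·CA·AC
    A ↦ CA
    B ↦ AC
    C ↦ B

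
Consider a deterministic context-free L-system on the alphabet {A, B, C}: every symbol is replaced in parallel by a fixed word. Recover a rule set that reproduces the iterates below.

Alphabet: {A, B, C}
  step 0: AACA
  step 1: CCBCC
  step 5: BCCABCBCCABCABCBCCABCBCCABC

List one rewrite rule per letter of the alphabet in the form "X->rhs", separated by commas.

  step 0 ⇒ step 1: AACA ⇒ C·C·BC·C
    A ↦ C
    C ↦ BC
    B ↦ A  (constrained at step 1)

A->C, B->A, C->BC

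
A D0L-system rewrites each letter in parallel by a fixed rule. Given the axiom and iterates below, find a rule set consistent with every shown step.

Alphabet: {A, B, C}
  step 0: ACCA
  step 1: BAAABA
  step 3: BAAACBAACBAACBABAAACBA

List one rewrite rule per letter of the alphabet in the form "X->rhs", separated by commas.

A->BA, B->AC, C->A

  step 0 ⇒ step 1: ACCA ⇒ BA·A·A·BA
    A ↦ BA
    C ↦ A
    B ↦ AC  (constrained at step 1)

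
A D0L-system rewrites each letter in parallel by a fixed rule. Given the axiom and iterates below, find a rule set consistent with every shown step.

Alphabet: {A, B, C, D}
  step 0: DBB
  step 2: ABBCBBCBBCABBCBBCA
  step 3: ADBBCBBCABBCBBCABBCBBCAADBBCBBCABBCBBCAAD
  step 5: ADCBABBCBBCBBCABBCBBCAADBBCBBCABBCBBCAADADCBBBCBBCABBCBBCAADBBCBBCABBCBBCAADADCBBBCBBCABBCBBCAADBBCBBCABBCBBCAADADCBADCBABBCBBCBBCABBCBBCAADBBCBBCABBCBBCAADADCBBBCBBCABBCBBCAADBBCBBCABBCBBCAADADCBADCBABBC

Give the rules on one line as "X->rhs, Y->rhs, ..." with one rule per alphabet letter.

A->AD, B->BBC, C->A, D->CB

  step 2 ⇒ step 3: ABBCBBCBBCABBCBBCA ⇒ AD·BBC·BBC·A·BBC·BBC·A·BBC·BBC·A·AD·BBC·BBC·A·BBC·BBC·A·AD
    A ↦ AD
    B ↦ BBC
    C ↦ A
    D ↦ CB  (constrained at step 0)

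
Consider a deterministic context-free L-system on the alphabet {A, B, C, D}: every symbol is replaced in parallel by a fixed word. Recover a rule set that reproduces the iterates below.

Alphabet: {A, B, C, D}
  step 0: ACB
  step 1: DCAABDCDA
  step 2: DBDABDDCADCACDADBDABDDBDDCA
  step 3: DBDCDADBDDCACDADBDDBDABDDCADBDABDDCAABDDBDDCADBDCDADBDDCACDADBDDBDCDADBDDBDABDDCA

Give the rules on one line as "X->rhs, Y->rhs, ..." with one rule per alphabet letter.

  step 2 ⇒ step 3: DBDABDDCADCACDADBDABDDBDDCA ⇒ DBD·CDA·DBD·DCA·CDA·DBD·DBD·ABD·DCA·DBD·ABD·DCA·ABD·DBD·DCA·DBD·CDA·DBD·DCA·CDA·DBD·DBD·CDA·DBD·DBD·ABD·DCA
    A ↦ DCA
    B ↦ CDA
    C ↦ ABD
    D ↦ DBD

A->DCA, B->CDA, C->ABD, D->DBD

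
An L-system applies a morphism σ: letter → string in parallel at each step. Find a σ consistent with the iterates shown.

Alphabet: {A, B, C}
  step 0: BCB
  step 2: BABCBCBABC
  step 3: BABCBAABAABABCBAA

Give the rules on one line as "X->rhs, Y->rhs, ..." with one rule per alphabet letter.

  step 2 ⇒ step 3: BABCBCBABC ⇒ BA·BC·BA·A·BA·A·BA·BC·BA·A
    A ↦ BC
    B ↦ BA
    C ↦ A

A->BC, B->BA, C->A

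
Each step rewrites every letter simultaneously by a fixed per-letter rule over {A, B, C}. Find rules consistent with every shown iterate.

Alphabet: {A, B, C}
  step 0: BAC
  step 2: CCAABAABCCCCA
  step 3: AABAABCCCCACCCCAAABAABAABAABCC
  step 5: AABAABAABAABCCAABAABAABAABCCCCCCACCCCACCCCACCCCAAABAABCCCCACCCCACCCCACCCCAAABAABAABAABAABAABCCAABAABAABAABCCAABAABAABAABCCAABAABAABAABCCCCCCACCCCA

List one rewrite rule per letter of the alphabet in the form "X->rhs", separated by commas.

A->CC, B->A, C->AAB

  step 2 ⇒ step 3: CCAABAABCCCCA ⇒ AAB·AAB·CC·CC·A·CC·CC·A·AAB·AAB·AAB·AAB·CC
    A ↦ CC
    B ↦ A
    C ↦ AAB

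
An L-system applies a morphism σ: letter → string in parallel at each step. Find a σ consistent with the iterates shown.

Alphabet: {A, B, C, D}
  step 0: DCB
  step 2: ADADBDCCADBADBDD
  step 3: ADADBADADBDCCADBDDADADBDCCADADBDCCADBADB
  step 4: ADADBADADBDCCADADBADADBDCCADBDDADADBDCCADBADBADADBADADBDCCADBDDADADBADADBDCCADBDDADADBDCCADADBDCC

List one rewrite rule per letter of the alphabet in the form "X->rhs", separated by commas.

  step 3 ⇒ step 4: ADADBADADBDCCADBDDADADBDCCADADBDCCADBADB ⇒ AD·ADB·AD·ADB·DCC·AD·ADB·AD·ADB·DCC·ADB·D·D·AD·ADB·DCC·ADB·ADB·AD·ADB·AD·ADB·DCC·ADB·D·D·AD·ADB·AD·ADB·DCC·ADB·D·D·AD·ADB·DCC·AD·ADB·DCC
    A ↦ AD
    B ↦ DCC
    C ↦ D
    D ↦ ADB

A->AD, B->DCC, C->D, D->ADB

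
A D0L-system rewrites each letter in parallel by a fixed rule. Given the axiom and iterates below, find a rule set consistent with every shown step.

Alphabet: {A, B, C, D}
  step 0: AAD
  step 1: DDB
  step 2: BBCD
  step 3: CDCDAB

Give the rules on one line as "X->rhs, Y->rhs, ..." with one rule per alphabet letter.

A->D, B->CD, C->A, D->B

  step 2 ⇒ step 3: BBCD ⇒ CD·CD·A·B
    B ↦ CD
    C ↦ A
    D ↦ B
  step 0 ⇒ step 1: AAD ⇒ D·D·B
    A ↦ D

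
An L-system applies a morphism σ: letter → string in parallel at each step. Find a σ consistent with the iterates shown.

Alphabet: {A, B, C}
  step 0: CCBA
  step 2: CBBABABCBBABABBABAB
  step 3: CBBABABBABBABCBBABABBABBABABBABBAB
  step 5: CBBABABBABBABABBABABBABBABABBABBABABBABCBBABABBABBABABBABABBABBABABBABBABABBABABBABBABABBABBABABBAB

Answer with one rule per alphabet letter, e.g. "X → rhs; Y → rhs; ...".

A->B, B->AB, C->CBB

  step 2 ⇒ step 3: CBBABABCBBABABBABAB ⇒ CBB·AB·AB·B·AB·B·AB·CBB·AB·AB·B·AB·B·AB·AB·B·AB·B·AB
    A ↦ B
    B ↦ AB
    C ↦ CBB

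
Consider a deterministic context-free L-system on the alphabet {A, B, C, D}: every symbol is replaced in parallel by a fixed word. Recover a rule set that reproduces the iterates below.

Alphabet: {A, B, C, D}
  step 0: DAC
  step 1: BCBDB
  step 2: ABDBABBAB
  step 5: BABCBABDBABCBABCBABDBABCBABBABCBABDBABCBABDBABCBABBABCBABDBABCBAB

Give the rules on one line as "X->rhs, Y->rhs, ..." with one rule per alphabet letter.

  step 1 ⇒ step 2: BCBDB ⇒ AB·DB·AB·B·AB
    B ↦ AB
    C ↦ DB
    D ↦ B
  step 0 ⇒ step 1: DAC ⇒ B·CB·DB
    A ↦ CB

A->CB, B->AB, C->DB, D->B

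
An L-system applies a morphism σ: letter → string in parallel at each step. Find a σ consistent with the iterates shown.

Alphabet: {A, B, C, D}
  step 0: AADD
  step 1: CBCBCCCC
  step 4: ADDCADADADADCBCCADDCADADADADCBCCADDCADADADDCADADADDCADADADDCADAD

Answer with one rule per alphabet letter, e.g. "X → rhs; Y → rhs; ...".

A->CB, B->DC, C->AD, D->CC

  step 0 ⇒ step 1: AADD ⇒ CB·CB·CC·CC
    A ↦ CB
    D ↦ CC
    B ↦ DC  (constrained at step 1)
    C ↦ AD  (constrained at step 1)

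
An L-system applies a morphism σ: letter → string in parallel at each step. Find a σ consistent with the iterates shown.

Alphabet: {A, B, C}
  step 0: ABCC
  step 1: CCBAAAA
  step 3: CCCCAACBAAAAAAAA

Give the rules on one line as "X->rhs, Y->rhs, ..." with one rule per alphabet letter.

A->C, B->CB, C->AA

  step 0 ⇒ step 1: ABCC ⇒ C·CB·AA·AA
    A ↦ C
    B ↦ CB
    C ↦ AA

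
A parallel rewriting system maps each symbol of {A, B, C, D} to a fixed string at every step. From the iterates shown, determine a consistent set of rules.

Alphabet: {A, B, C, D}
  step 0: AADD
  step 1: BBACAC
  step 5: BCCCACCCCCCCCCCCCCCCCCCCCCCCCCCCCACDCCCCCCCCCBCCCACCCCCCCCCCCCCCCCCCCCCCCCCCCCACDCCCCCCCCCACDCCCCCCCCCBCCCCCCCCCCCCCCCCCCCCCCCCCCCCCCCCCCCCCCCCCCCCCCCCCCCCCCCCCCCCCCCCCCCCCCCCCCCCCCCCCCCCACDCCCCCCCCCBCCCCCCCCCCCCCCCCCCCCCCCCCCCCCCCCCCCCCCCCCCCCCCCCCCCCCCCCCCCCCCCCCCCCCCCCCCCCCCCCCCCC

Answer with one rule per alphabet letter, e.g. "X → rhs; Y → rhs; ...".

A->B, B->ACD, C->CCC, D->AC

  step 0 ⇒ step 1: AADD ⇒ B·B·AC·AC
    A ↦ B
    D ↦ AC
    B ↦ ACD  (constrained at step 1)
    C ↦ CCC  (constrained at step 1)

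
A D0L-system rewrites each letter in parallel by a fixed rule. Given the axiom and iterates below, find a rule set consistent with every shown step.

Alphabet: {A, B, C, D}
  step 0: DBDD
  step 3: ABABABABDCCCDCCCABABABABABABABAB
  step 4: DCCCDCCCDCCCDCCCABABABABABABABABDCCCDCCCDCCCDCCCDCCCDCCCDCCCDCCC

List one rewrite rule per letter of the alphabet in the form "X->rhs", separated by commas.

  step 3 ⇒ step 4: ABABABABDCCCDCCCABABABABABABABAB ⇒ DC·CC·DC·CC·DC·CC·DC·CC·AB·AB·AB·AB·AB·AB·AB·AB·DC·CC·DC·CC·DC·CC·DC·CC·DC·CC·DC·CC·DC·CC·DC·CC
    A ↦ DC
    B ↦ CC
    C ↦ AB
    D ↦ AB

A->DC, B->CC, C->AB, D->AB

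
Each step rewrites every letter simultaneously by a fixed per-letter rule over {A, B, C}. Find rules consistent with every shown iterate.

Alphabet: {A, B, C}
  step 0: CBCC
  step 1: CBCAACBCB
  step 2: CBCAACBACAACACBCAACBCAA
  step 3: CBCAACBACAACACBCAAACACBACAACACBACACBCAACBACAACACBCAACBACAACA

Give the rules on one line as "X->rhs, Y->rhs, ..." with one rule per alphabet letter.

  step 2 ⇒ step 3: CBCAACBACAACACBCAACBCAA ⇒ CB·CAA·CB·ACA·ACA·CB·CAA·ACA·CB·ACA·ACA·CB·ACA·CB·CAA·CB·ACA·ACA·CB·CAA·CB·ACA·ACA
    A ↦ ACA
    B ↦ CAA
    C ↦ CB

A->ACA, B->CAA, C->CB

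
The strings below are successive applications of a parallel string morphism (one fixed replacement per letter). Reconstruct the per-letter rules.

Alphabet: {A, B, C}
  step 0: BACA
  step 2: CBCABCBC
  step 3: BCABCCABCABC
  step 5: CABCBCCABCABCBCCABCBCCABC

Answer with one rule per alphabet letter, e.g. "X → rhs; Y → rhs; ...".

A->C, B->A, C->BC

  step 2 ⇒ step 3: CBCABCBC ⇒ BC·A·BC·C·A·BC·A·BC
    A ↦ C
    B ↦ A
    C ↦ BC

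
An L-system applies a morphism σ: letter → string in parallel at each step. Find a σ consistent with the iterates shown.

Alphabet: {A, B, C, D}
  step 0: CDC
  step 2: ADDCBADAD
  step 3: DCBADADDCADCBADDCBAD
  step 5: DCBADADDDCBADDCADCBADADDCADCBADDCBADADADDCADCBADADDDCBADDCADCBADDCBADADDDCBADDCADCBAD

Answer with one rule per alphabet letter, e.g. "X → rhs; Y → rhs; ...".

A->DCB, B->CA, C->D, D->AD

  step 2 ⇒ step 3: ADDCBADAD ⇒ DCB·AD·AD·D·CA·DCB·AD·DCB·AD
    A ↦ DCB
    B ↦ CA
    C ↦ D
    D ↦ AD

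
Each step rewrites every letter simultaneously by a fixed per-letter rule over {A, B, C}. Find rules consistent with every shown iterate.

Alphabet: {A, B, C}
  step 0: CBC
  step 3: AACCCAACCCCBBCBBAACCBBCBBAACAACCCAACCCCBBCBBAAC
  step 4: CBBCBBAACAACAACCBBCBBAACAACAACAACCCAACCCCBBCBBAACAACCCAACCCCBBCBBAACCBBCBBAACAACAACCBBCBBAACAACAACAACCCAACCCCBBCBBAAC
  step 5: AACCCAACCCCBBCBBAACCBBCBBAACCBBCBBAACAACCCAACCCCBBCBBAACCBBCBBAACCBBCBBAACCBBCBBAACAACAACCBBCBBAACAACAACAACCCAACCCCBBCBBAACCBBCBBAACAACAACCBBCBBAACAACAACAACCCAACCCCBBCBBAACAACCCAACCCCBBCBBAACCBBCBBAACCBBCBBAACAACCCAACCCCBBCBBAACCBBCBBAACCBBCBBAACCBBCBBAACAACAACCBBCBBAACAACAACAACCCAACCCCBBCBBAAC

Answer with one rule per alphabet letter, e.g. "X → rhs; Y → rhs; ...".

  step 4 ⇒ step 5: CBBCBBAACAACAACCBBCBBAACAACAACAACCCAACCCCBBCBBAACAACCCAACCCCBBCBBAACCBBCBBAACAACAACCBBCBBAACAACAACAACCCAACCCCBBCBBAAC ⇒ AAC·C·C·AAC·C·C·CBB·CBB·AAC·CBB·CBB·AAC·CBB·CBB·AAC·AAC·C·C·AAC·C·C·CBB·CBB·AAC·CBB·CBB·AAC·CBB·CBB·AAC·CBB·CBB·AAC·AAC·AAC·CBB·CBB·AAC·AAC·AAC·AAC·C·C·AAC·C·C·CBB·CBB·AAC·CBB·CBB·AAC·AAC·AAC·CBB·CBB·AAC·AAC·AAC·AAC·C·C·AAC·C·C·CBB·CBB·AAC·AAC·C·C·AAC·C·C·CBB·CBB·AAC·CBB·CBB·AAC·CBB·CBB·AAC·AAC·C·C·AAC·C·C·CBB·CBB·AAC·CBB·CBB·AAC·CBB·CBB·AAC·CBB·CBB·AAC·AAC·AAC·CBB·CBB·AAC·AAC·AAC·AAC·C·C·AAC·C·C·CBB·CBB·AAC
    A ↦ CBB
    B ↦ C
    C ↦ AAC

A->CBB, B->C, C->AAC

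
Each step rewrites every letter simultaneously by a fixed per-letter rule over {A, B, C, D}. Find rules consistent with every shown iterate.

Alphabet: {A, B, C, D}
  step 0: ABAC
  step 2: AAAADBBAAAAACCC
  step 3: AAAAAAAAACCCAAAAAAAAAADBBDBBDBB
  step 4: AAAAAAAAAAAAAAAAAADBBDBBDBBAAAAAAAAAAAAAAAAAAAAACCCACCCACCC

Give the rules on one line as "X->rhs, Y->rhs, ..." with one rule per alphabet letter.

A->AA, B->C, C->DBB, D->AC

  step 3 ⇒ step 4: AAAAAAAAACCCAAAAAAAAAADBBDBBDBB ⇒ AA·AA·AA·AA·AA·AA·AA·AA·AA·DBB·DBB·DBB·AA·AA·AA·AA·AA·AA·AA·AA·AA·AA·AC·C·C·AC·C·C·AC·C·C
    A ↦ AA
    B ↦ C
    C ↦ DBB
    D ↦ AC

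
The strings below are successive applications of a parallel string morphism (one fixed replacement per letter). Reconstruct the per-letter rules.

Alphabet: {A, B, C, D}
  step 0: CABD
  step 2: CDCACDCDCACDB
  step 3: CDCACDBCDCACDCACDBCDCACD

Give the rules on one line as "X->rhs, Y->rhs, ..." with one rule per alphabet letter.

  step 2 ⇒ step 3: CDCACDCDCACDB ⇒ CD·CA·CD·B·CD·CA·CD·CA·CD·B·CD·CA·CD
    A ↦ B
    B ↦ CD
    C ↦ CD
    D ↦ CA

A->B, B->CD, C->CD, D->CA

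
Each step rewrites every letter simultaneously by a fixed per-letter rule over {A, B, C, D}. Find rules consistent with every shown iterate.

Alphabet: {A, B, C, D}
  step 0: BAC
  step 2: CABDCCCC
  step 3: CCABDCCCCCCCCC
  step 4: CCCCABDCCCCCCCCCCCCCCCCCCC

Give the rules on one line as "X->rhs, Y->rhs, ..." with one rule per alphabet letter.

A->AB, B->D, C->CC, D->C

  step 3 ⇒ step 4: CCABDCCCCCCCCC ⇒ CC·CC·AB·D·C·CC·CC·CC·CC·CC·CC·CC·CC·CC
    A ↦ AB
    B ↦ D
    C ↦ CC
    D ↦ C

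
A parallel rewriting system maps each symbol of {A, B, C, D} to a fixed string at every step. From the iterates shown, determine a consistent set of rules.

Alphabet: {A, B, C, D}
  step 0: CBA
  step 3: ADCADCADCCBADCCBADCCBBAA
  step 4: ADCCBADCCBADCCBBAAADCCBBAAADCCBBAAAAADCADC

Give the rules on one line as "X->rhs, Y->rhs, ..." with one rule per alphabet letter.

A->ADC, B->AA, C->B, D->C

  step 3 ⇒ step 4: ADCADCADCCBADCCBADCCBBAA ⇒ ADC·C·B·ADC·C·B·ADC·C·B·B·AA·ADC·C·B·B·AA·ADC·C·B·B·AA·AA·ADC·ADC
    A ↦ ADC
    B ↦ AA
    C ↦ B
    D ↦ C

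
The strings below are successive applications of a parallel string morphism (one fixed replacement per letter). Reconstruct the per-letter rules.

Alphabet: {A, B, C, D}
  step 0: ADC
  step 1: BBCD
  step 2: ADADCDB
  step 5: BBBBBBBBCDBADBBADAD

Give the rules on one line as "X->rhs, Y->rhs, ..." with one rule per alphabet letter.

  step 1 ⇒ step 2: BBCD ⇒ AD·AD·CD·B
    B ↦ AD
    C ↦ CD
    D ↦ B
  step 0 ⇒ step 1: ADC ⇒ B·B·CD
    A ↦ B

A->B, B->AD, C->CD, D->B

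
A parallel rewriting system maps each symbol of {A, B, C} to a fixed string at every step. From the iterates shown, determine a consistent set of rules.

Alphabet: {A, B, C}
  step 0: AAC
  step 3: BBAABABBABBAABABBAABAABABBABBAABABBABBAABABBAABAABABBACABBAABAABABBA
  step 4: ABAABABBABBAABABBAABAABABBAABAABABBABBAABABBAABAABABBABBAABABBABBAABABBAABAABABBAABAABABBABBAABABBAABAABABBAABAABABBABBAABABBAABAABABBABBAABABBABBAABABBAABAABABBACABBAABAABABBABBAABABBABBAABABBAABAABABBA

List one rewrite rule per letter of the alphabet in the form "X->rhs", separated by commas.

  step 3 ⇒ step 4: BBAABABBABBAABABBAABAABABBABBAABABBABBAABABBAABAABABBACABBAABAABABBA ⇒ ABA·ABA·BBA·BBA·ABA·BBA·ABA·ABA·BBA·ABA·ABA·BBA·BBA·ABA·BBA·ABA·ABA·BBA·BBA·ABA·BBA·BBA·ABA·BBA·ABA·ABA·BBA·ABA·ABA·BBA·BBA·ABA·BBA·ABA·ABA·BBA·ABA·ABA·BBA·BBA·ABA·BBA·ABA·ABA·BBA·BBA·ABA·BBA·BBA·ABA·BBA·ABA·ABA·BBA·CA·BBA·ABA·ABA·BBA·BBA·ABA·BBA·BBA·ABA·BBA·ABA·ABA·BBA
    A ↦ BBA
    B ↦ ABA
    C ↦ CA

A->BBA, B->ABA, C->CA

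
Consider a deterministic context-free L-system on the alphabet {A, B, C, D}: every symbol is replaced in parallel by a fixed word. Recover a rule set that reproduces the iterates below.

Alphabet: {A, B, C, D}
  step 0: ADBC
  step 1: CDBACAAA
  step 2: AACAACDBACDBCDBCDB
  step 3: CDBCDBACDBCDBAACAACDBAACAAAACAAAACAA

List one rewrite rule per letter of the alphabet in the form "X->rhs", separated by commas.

A->CDB, B->CAA, C->A, D->A

  step 2 ⇒ step 3: AACAACDBACDBCDBCDB ⇒ CDB·CDB·A·CDB·CDB·A·A·CAA·CDB·A·A·CAA·A·A·CAA·A·A·CAA
    A ↦ CDB
    B ↦ CAA
    C ↦ A
    D ↦ A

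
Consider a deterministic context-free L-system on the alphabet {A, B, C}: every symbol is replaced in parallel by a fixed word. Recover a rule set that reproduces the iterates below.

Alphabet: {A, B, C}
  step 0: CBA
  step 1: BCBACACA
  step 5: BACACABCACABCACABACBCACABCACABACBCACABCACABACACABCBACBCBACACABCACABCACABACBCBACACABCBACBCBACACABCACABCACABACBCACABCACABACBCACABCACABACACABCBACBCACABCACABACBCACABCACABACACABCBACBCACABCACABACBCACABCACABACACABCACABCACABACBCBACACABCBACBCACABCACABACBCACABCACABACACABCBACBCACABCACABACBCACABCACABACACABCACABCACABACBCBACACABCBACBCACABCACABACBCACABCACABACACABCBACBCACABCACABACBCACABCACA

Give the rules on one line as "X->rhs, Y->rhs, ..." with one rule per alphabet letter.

  step 0 ⇒ step 1: CBA ⇒ BC·BAC·ACA
    A ↦ ACA
    B ↦ BAC
    C ↦ BC

A->ACA, B->BAC, C->BC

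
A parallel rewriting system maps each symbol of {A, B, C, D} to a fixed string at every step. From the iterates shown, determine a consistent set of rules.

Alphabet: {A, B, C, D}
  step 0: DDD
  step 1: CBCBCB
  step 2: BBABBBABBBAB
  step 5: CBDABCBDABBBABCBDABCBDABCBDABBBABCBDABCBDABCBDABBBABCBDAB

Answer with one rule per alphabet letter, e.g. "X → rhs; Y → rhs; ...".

  step 1 ⇒ step 2: CBCBCB ⇒ BB·AB·BB·AB·BB·AB
    B ↦ AB
    C ↦ BB
    A ↦ D  (constrained at step 2)
  step 0 ⇒ step 1: DDD ⇒ CB·CB·CB
    D ↦ CB

A->D, B->AB, C->BB, D->CB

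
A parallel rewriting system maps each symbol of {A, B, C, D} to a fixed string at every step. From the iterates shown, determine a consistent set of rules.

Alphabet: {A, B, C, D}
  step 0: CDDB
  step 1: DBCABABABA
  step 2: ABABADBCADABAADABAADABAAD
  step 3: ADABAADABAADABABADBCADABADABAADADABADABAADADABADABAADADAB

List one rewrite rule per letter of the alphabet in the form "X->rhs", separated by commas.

A->AD, B->ABA, C->DBC, D->AB

  step 2 ⇒ step 3: ABABADBCADABAADABAADABAAD ⇒ AD·ABA·AD·ABA·AD·AB·ABA·DBC·AD·AB·AD·ABA·AD·AD·AB·AD·ABA·AD·AD·AB·AD·ABA·AD·AD·AB
    A ↦ AD
    B ↦ ABA
    C ↦ DBC
    D ↦ AB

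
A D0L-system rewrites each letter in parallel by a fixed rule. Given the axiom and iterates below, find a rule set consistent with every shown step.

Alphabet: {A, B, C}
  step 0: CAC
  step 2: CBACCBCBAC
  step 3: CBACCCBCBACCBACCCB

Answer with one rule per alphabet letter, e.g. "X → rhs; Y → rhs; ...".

  step 2 ⇒ step 3: CBACCBCBAC ⇒ CB·AC·C·CB·CB·AC·CB·AC·C·CB
    A ↦ C
    B ↦ AC
    C ↦ CB

A->C, B->AC, C->CB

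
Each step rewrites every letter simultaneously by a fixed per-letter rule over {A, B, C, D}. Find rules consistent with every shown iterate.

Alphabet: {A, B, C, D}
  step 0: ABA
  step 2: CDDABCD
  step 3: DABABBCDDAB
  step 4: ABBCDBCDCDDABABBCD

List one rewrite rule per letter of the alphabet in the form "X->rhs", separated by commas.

A->B, B->CD, C->D, D->AB

  step 3 ⇒ step 4: DABABBCDDAB ⇒ AB·B·CD·B·CD·CD·D·AB·AB·B·CD
    A ↦ B
    B ↦ CD
    C ↦ D
    D ↦ AB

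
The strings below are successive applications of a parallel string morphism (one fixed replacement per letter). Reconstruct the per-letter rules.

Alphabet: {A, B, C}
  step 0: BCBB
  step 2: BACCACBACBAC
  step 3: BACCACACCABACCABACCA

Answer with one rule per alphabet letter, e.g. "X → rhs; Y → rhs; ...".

A->C, B->BA, C->CA

  step 2 ⇒ step 3: BACCACBACBAC ⇒ BA·C·CA·CA·C·CA·BA·C·CA·BA·C·CA
    A ↦ C
    B ↦ BA
    C ↦ CA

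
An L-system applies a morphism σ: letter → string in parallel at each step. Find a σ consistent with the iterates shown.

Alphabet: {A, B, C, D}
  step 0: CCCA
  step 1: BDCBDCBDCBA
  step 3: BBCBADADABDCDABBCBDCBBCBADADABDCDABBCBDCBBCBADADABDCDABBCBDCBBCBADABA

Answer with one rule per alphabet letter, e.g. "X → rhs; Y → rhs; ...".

  step 0 ⇒ step 1: CCCA ⇒ BDC·BDC·BDC·BA
    A ↦ BA
    C ↦ BDC
    B ↦ DA  (constrained at step 1)
    D ↦ BBC  (constrained at step 1)

A->BA, B->DA, C->BDC, D->BBC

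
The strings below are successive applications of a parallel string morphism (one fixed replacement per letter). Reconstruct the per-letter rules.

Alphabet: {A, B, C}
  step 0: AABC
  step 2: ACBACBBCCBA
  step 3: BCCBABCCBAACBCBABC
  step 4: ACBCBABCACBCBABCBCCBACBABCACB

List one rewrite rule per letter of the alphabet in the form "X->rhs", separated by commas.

  step 3 ⇒ step 4: BCCBABCCBAACBCBABC ⇒ A·CB·CB·A·BC·A·CB·CB·A·BC·BC·CB·A·CB·A·BC·A·CB
    A ↦ BC
    B ↦ A
    C ↦ CB

A->BC, B->A, C->CB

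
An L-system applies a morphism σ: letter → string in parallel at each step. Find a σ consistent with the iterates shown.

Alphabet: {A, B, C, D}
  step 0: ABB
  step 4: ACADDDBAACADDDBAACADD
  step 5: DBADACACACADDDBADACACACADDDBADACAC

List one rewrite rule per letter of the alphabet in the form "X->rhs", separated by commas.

A->D, B->AD, C->BA, D->AC

  step 4 ⇒ step 5: ACADDDBAACADDDBAACADD ⇒ D·BA·D·AC·AC·AC·AD·D·D·BA·D·AC·AC·AC·AD·D·D·BA·D·AC·AC
    A ↦ D
    B ↦ AD
    C ↦ BA
    D ↦ AC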